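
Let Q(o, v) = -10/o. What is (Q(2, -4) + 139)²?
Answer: 17956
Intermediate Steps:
(Q(2, -4) + 139)² = (-10/2 + 139)² = (-10*½ + 139)² = (-5 + 139)² = 134² = 17956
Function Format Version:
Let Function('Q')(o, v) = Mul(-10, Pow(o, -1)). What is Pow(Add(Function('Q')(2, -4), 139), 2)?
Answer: 17956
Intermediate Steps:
Pow(Add(Function('Q')(2, -4), 139), 2) = Pow(Add(Mul(-10, Pow(2, -1)), 139), 2) = Pow(Add(Mul(-10, Rational(1, 2)), 139), 2) = Pow(Add(-5, 139), 2) = Pow(134, 2) = 17956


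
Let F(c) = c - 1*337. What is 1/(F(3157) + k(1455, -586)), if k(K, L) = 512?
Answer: 1/3332 ≈ 0.00030012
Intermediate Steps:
F(c) = -337 + c (F(c) = c - 337 = -337 + c)
1/(F(3157) + k(1455, -586)) = 1/((-337 + 3157) + 512) = 1/(2820 + 512) = 1/3332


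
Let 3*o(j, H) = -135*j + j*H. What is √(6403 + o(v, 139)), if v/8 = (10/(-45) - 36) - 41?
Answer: √451923/9 ≈ 74.695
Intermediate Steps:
v = -5560/9 (v = 8*((10/(-45) - 36) - 41) = 8*((10*(-1/45) - 36) - 41) = 8*((-2/9 - 36) - 41) = 8*(-326/9 - 41) = 8*(-695/9) = -5560/9 ≈ -617.78)
o(j, H) = -45*j + H*j/3 (o(j, H) = (-135*j + j*H)/3 = (-135*j + H*j)/3 = -45*j + H*j/3)
√(6403 + o(v, 139)) = √(6403 + (⅓)*(-5560/9)*(-135 + 139)) = √(6403 + (⅓)*(-5560/9)*4) = √(6403 - 22240/27) = √(150641/27) = √451923/9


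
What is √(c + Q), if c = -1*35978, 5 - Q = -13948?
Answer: 5*I*√881 ≈ 148.41*I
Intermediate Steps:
Q = 13953 (Q = 5 - 1*(-13948) = 5 + 13948 = 13953)
c = -35978
√(c + Q) = √(-35978 + 13953) = √(-22025) = 5*I*√881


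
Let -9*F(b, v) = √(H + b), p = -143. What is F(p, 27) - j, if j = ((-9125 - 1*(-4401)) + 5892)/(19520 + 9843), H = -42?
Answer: -1168/29363 - I*√185/9 ≈ -0.039778 - 1.5113*I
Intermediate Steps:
j = 1168/29363 (j = ((-9125 + 4401) + 5892)/29363 = (-4724 + 5892)*(1/29363) = 1168*(1/29363) = 1168/29363 ≈ 0.039778)
F(b, v) = -√(-42 + b)/9
F(p, 27) - j = -√(-42 - 143)/9 - 1*1168/29363 = -I*√185/9 - 1168/29363 = -1168/29363 - I*√185/9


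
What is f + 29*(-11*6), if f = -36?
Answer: -1950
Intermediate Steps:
f + 29*(-11*6) = -36 + 29*(-11*6) = -36 + 29*(-66) = -36 - 1914 = -1950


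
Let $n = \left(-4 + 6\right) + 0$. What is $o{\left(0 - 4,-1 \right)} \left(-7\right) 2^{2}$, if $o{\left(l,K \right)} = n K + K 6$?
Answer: $224$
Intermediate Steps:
$n = 2$ ($n = 2 + 0 = 2$)
$o{\left(l,K \right)} = 8 K$ ($o{\left(l,K \right)} = 2 K + K 6 = 2 K + 6 K = 8 K$)
$o{\left(0 - 4,-1 \right)} \left(-7\right) 2^{2} = 8 \left(-1\right) \left(-7\right) 2^{2} = \left(-8\right) \left(-7\right) 4 = 56 \cdot 4 = 224$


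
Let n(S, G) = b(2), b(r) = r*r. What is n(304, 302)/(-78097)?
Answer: -4/78097 ≈ -5.1218e-5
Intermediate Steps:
b(r) = r²
n(S, G) = 4 (n(S, G) = 2² = 4)
n(304, 302)/(-78097) = 4/(-78097) = 4*(-1/78097) = -4/78097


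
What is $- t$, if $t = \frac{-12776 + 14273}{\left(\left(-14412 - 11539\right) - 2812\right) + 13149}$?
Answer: $\frac{1497}{15614} \approx 0.095876$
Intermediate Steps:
$t = - \frac{1497}{15614}$ ($t = \frac{1497}{\left(-25951 - 2812\right) + 13149} = \frac{1497}{-28763 + 13149} = \frac{1497}{-15614} = 1497 \left(- \frac{1}{15614}\right) = - \frac{1497}{15614} \approx -0.095876$)
$- t = \left(-1\right) \left(- \frac{1497}{15614}\right) = \frac{1497}{15614}$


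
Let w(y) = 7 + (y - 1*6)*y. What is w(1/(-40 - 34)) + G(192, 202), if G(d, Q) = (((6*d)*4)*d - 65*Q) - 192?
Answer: 4771901841/5476 ≈ 8.7142e+5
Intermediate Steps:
G(d, Q) = -192 - 65*Q + 24*d² (G(d, Q) = ((24*d)*d - 65*Q) - 192 = (24*d² - 65*Q) - 192 = (-65*Q + 24*d²) - 192 = -192 - 65*Q + 24*d²)
w(y) = 7 + y*(-6 + y) (w(y) = 7 + (y - 6)*y = 7 + (-6 + y)*y = 7 + y*(-6 + y))
w(1/(-40 - 34)) + G(192, 202) = (7 + (1/(-40 - 34))² - 6/(-40 - 34)) + (-192 - 65*202 + 24*192²) = (7 + (1/(-74))² - 6/(-74)) + (-192 - 13130 + 24*36864) = (7 + (-1/74)² - 6*(-1/74)) + (-192 - 13130 + 884736) = (7 + 1/5476 + 3/37) + 871414 = 38777/5476 + 871414 = 4771901841/5476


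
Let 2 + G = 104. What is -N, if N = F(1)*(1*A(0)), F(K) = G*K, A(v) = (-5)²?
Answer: -2550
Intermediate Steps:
G = 102 (G = -2 + 104 = 102)
A(v) = 25
F(K) = 102*K
N = 2550 (N = (102*1)*(1*25) = 102*25 = 2550)
-N = -1*2550 = -2550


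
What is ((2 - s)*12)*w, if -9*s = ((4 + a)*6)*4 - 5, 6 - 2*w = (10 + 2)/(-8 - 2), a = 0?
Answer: 2616/5 ≈ 523.20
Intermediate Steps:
w = 18/5 (w = 3 - (10 + 2)/(2*(-8 - 2)) = 3 - 6/(-10) = 3 - 6*(-1)/10 = 3 - 1/2*(-6/5) = 3 + 3/5 = 18/5 ≈ 3.6000)
s = -91/9 (s = -(((4 + 0)*6)*4 - 5)/9 = -((4*6)*4 - 5)/9 = -(24*4 - 5)/9 = -(96 - 5)/9 = -1/9*91 = -91/9 ≈ -10.111)
((2 - s)*12)*w = ((2 - 1*(-91/9))*12)*(18/5) = ((2 + 91/9)*12)*(18/5) = ((109/9)*12)*(18/5) = (436/3)*(18/5) = 2616/5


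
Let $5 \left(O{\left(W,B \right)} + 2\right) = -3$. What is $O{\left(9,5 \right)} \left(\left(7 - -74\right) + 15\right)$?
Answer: $- \frac{1248}{5} \approx -249.6$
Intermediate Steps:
$O{\left(W,B \right)} = - \frac{13}{5}$ ($O{\left(W,B \right)} = -2 + \frac{1}{5} \left(-3\right) = -2 - \frac{3}{5} = - \frac{13}{5}$)
$O{\left(9,5 \right)} \left(\left(7 - -74\right) + 15\right) = - \frac{13 \left(\left(7 - -74\right) + 15\right)}{5} = - \frac{13 \left(\left(7 + 74\right) + 15\right)}{5} = - \frac{13 \left(81 + 15\right)}{5} = \left(- \frac{13}{5}\right) 96 = - \frac{1248}{5}$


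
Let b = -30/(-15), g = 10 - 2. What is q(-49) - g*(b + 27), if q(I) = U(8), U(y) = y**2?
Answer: -168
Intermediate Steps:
q(I) = 64 (q(I) = 8**2 = 64)
g = 8
b = 2 (b = -30*(-1/15) = 2)
q(-49) - g*(b + 27) = 64 - 8*(2 + 27) = 64 - 8*29 = 64 - 1*232 = 64 - 232 = -168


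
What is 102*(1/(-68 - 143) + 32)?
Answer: 688602/211 ≈ 3263.5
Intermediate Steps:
102*(1/(-68 - 143) + 32) = 102*(1/(-211) + 32) = 102*(-1/211 + 32) = 102*(6751/211) = 688602/211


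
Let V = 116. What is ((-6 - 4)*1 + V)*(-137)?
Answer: -14522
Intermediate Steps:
((-6 - 4)*1 + V)*(-137) = ((-6 - 4)*1 + 116)*(-137) = (-10*1 + 116)*(-137) = (-10 + 116)*(-137) = 106*(-137) = -14522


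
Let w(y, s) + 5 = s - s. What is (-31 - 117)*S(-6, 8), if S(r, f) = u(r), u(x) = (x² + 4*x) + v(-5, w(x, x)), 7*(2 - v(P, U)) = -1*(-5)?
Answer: -13764/7 ≈ -1966.3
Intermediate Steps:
w(y, s) = -5 (w(y, s) = -5 + (s - s) = -5 + 0 = -5)
v(P, U) = 9/7 (v(P, U) = 2 - (-1)*(-5)/7 = 2 - ⅐*5 = 2 - 5/7 = 9/7)
u(x) = 9/7 + x² + 4*x (u(x) = (x² + 4*x) + 9/7 = 9/7 + x² + 4*x)
S(r, f) = 9/7 + r² + 4*r
(-31 - 117)*S(-6, 8) = (-31 - 117)*(9/7 + (-6)² + 4*(-6)) = -148*(9/7 + 36 - 24) = -148*93/7 = -13764/7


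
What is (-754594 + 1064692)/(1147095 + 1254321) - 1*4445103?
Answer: -1779090192625/400236 ≈ -4.4451e+6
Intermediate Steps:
(-754594 + 1064692)/(1147095 + 1254321) - 1*4445103 = 310098/2401416 - 4445103 = 310098*(1/2401416) - 4445103 = 51683/400236 - 4445103 = -1779090192625/400236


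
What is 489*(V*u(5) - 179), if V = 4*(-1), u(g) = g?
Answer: -97311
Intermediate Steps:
V = -4
489*(V*u(5) - 179) = 489*(-4*5 - 179) = 489*(-20 - 179) = 489*(-199) = -97311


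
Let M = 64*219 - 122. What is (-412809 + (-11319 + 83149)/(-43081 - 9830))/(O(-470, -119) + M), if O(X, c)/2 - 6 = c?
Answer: -21842208829/723187548 ≈ -30.203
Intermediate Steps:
O(X, c) = 12 + 2*c
M = 13894 (M = 14016 - 122 = 13894)
(-412809 + (-11319 + 83149)/(-43081 - 9830))/(O(-470, -119) + M) = (-412809 + (-11319 + 83149)/(-43081 - 9830))/((12 + 2*(-119)) + 13894) = (-412809 + 71830/(-52911))/((12 - 238) + 13894) = (-412809 + 71830*(-1/52911))/(-226 + 13894) = (-412809 - 71830/52911)/13668 = -21842208829/52911*1/13668 = -21842208829/723187548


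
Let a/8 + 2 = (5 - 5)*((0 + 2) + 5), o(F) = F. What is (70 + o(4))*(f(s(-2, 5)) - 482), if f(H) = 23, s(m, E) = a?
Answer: -33966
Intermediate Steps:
a = -16 (a = -16 + 8*((5 - 5)*((0 + 2) + 5)) = -16 + 8*(0*(2 + 5)) = -16 + 8*(0*7) = -16 + 8*0 = -16 + 0 = -16)
s(m, E) = -16
(70 + o(4))*(f(s(-2, 5)) - 482) = (70 + 4)*(23 - 482) = 74*(-459) = -33966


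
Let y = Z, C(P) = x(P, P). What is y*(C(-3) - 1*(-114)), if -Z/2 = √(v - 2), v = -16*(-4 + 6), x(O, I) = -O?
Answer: -234*I*√34 ≈ -1364.4*I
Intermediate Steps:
v = -32 (v = -16*2 = -4*8 = -32)
C(P) = -P
Z = -2*I*√34 (Z = -2*√(-32 - 2) = -2*I*√34 ≈ -11.662*I)
y = -2*I*√34 ≈ -11.662*I
y*(C(-3) - 1*(-114)) = (-2*I*√34)*(-1*(-3) - 1*(-114)) = (-2*I*√34)*(3 + 114) = -2*I*√34*117 = -234*I*√34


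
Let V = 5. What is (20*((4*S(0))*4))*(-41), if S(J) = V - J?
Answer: -65600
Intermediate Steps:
S(J) = 5 - J
(20*((4*S(0))*4))*(-41) = (20*((4*(5 - 1*0))*4))*(-41) = (20*((4*(5 + 0))*4))*(-41) = (20*((4*5)*4))*(-41) = (20*(20*4))*(-41) = (20*80)*(-41) = 1600*(-41) = -65600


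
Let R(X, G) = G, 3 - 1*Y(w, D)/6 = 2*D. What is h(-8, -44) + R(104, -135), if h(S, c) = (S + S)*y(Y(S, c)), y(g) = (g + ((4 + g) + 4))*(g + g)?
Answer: -19219335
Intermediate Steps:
Y(w, D) = 18 - 12*D
y(g) = 2*g*(8 + 2*g) (y(g) = (g + (8 + g))*(2*g) = (8 + 2*g)*(2*g) = 2*g*(8 + 2*g))
h(S, c) = 8*S*(18 - 12*c)*(22 - 12*c) (h(S, c) = (S + S)*(4*(18 - 12*c)*(4 + (18 - 12*c))) = (2*S)*(4*(18 - 12*c)*(22 - 12*c)) = 8*S*(18 - 12*c)*(22 - 12*c))
h(-8, -44) + R(104, -135) = 96*(-8)*(-11 + 6*(-44))*(-3 + 2*(-44)) - 135 = 96*(-8)*(-11 - 264)*(-3 - 88) - 135 = 96*(-8)*(-275)*(-91) - 135 = -19219200 - 135 = -19219335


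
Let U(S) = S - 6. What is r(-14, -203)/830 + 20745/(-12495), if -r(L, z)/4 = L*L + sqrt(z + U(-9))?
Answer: -900481/345695 - 2*I*sqrt(218)/415 ≈ -2.6048 - 0.071156*I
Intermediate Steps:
U(S) = -6 + S
r(L, z) = -4*L**2 - 4*sqrt(-15 + z) (r(L, z) = -4*(L*L + sqrt(z + (-6 - 9))) = -4*(L**2 + sqrt(z - 15)) = -4*(L**2 + sqrt(-15 + z)) = -4*L**2 - 4*sqrt(-15 + z))
r(-14, -203)/830 + 20745/(-12495) = (-4*(-14)**2 - 4*sqrt(-15 - 203))/830 + 20745/(-12495) = (-4*196 - 4*I*sqrt(218))*(1/830) + 20745*(-1/12495) = (-784 - 4*I*sqrt(218))*(1/830) - 1383/833 = (-392/415 - 2*I*sqrt(218)/415) - 1383/833 = -900481/345695 - 2*I*sqrt(218)/415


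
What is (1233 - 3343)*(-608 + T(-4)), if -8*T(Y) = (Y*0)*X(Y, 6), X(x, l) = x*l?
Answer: 1282880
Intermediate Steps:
X(x, l) = l*x
T(Y) = 0 (T(Y) = -Y*0*6*Y/8 = -0*6*Y = -⅛*0 = 0)
(1233 - 3343)*(-608 + T(-4)) = (1233 - 3343)*(-608 + 0) = -2110*(-608) = 1282880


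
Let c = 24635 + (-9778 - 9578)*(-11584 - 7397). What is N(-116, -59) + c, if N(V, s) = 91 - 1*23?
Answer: 367420939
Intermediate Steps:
N(V, s) = 68 (N(V, s) = 91 - 23 = 68)
c = 367420871 (c = 24635 - 19356*(-18981) = 24635 + 367396236 = 367420871)
N(-116, -59) + c = 68 + 367420871 = 367420939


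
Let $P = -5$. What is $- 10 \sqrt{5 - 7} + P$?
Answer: $-5 - 10 i \sqrt{2} \approx -5.0 - 14.142 i$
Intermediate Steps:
$- 10 \sqrt{5 - 7} + P = - 10 \sqrt{5 - 7} - 5 = - 10 \sqrt{-2} - 5 = - 10 i \sqrt{2} - 5 = -5 - 10 i \sqrt{2}$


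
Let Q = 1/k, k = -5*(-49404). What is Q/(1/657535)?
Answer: 131507/49404 ≈ 2.6619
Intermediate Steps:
k = 247020
Q = 1/247020 ≈ 4.0483e-6
Q/(1/657535) = 1/(247020*(1/657535)) = (1/247020)*657535 = 131507/49404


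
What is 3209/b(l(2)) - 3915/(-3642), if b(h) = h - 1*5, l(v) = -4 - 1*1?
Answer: -970669/3035 ≈ -319.83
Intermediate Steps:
l(v) = -5 (l(v) = -4 - 1 = -5)
b(h) = -5 + h (b(h) = h - 5 = -5 + h)
3209/b(l(2)) - 3915/(-3642) = 3209/(-5 - 5) - 3915/(-3642) = 3209/(-10) - 3915*(-1/3642) = 3209*(-⅒) + 1305/1214 = -3209/10 + 1305/1214 = -970669/3035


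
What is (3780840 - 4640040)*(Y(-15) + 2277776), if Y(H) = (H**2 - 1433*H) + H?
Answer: -1975714075200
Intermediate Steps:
Y(H) = H**2 - 1432*H
(3780840 - 4640040)*(Y(-15) + 2277776) = (3780840 - 4640040)*(-15*(-1432 - 15) + 2277776) = -859200*(-15*(-1447) + 2277776) = -859200*(21705 + 2277776) = -859200*2299481 = -1975714075200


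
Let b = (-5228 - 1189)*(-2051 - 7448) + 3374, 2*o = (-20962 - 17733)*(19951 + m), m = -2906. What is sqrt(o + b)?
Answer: I*sqrt(1075278722)/2 ≈ 16396.0*I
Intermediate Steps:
o = -659556275/2 (o = ((-20962 - 17733)*(19951 - 2906))/2 = (-38695*17045)/2 = (1/2)*(-659556275) = -659556275/2 ≈ -3.2978e+8)
b = 60958457 (b = -6417*(-9499) + 3374 = 60955083 + 3374 = 60958457)
sqrt(o + b) = sqrt(-659556275/2 + 60958457) = sqrt(-537639361/2) = I*sqrt(1075278722)/2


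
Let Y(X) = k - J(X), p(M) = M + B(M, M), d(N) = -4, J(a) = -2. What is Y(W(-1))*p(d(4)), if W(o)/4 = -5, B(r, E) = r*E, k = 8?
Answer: 120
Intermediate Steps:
B(r, E) = E*r
W(o) = -20 (W(o) = 4*(-5) = -20)
p(M) = M + M² (p(M) = M + M*M = M + M²)
Y(X) = 10 (Y(X) = 8 - 1*(-2) = 8 + 2 = 10)
Y(W(-1))*p(d(4)) = 10*(-4*(1 - 4)) = 10*(-4*(-3)) = 10*12 = 120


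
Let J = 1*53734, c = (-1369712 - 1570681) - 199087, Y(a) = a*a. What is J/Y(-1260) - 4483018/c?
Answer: 91074202439/62302980600 ≈ 1.4618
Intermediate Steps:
Y(a) = a**2
c = -3139480 (c = -2940393 - 199087 = -3139480)
J = 53734
J/Y(-1260) - 4483018/c = 53734/((-1260)**2) - 4483018/(-3139480) = 53734/1587600 - 4483018*(-1/3139480) = 53734*(1/1587600) + 2241509/1569740 = 26867/793800 + 2241509/1569740 = 91074202439/62302980600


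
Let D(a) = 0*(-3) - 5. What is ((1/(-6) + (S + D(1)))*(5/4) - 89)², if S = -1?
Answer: 5387041/576 ≈ 9352.5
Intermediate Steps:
D(a) = -5 (D(a) = 0 - 5 = -5)
((1/(-6) + (S + D(1)))*(5/4) - 89)² = ((1/(-6) + (-1 - 5))*(5/4) - 89)² = ((-⅙ - 6)*(5*(¼)) - 89)² = (-37/6*5/4 - 89)² = (-185/24 - 89)² = (-2321/24)² = 5387041/576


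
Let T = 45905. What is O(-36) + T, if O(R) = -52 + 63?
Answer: 45916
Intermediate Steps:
O(R) = 11
O(-36) + T = 11 + 45905 = 45916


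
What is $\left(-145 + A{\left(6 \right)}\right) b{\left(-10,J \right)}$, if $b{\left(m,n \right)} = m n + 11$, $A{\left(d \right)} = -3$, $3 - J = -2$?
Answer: $5772$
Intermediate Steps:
$J = 5$ ($J = 3 - -2 = 3 + 2 = 5$)
$b{\left(m,n \right)} = 11 + m n$
$\left(-145 + A{\left(6 \right)}\right) b{\left(-10,J \right)} = \left(-145 - 3\right) \left(11 - 50\right) = - 148 \left(11 - 50\right) = \left(-148\right) \left(-39\right) = 5772$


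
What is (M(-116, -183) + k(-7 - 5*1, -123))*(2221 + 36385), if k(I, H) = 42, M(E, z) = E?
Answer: -2856844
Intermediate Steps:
(M(-116, -183) + k(-7 - 5*1, -123))*(2221 + 36385) = (-116 + 42)*(2221 + 36385) = -74*38606 = -2856844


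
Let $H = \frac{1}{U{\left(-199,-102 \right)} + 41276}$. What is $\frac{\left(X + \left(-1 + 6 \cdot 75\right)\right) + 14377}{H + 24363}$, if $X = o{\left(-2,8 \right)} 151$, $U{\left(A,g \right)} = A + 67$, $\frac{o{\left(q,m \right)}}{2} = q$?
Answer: $\frac{45011536}{77107021} \approx 0.58375$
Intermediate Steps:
$o{\left(q,m \right)} = 2 q$
$U{\left(A,g \right)} = 67 + A$
$H = \frac{1}{41144}$ ($H = \frac{1}{\left(67 - 199\right) + 41276} = \frac{1}{-132 + 41276} = \frac{1}{41144} \approx 2.4305 \cdot 10^{-5}$)
$X = -604$ ($X = 2 \left(-2\right) 151 = \left(-4\right) 151 = -604$)
$\frac{\left(X + \left(-1 + 6 \cdot 75\right)\right) + 14377}{H + 24363} = \frac{\left(-604 + \left(-1 + 6 \cdot 75\right)\right) + 14377}{\frac{1}{41144} + 24363} = \frac{\left(-604 + \left(-1 + 450\right)\right) + 14377}{\frac{1002391273}{41144}} = \left(\left(-604 + 449\right) + 14377\right) \frac{41144}{1002391273} = \left(-155 + 14377\right) \frac{41144}{1002391273} = 14222 \cdot \frac{41144}{1002391273} = \frac{45011536}{77107021}$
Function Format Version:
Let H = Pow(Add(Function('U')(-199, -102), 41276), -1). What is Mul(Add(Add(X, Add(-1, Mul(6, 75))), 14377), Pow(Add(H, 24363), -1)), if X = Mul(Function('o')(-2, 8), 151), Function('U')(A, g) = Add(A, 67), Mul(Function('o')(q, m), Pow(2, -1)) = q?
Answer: Rational(45011536, 77107021) ≈ 0.58375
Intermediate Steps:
Function('o')(q, m) = Mul(2, q)
Function('U')(A, g) = Add(67, A)
H = Rational(1, 41144) (H = Pow(Add(Add(67, -199), 41276), -1) = Pow(Add(-132, 41276), -1) = Pow(41144, -1) = Rational(1, 41144) ≈ 2.4305e-5)
X = -604 (X = Mul(Mul(2, -2), 151) = Mul(-4, 151) = -604)
Mul(Add(Add(X, Add(-1, Mul(6, 75))), 14377), Pow(Add(H, 24363), -1)) = Mul(Add(Add(-604, Add(-1, Mul(6, 75))), 14377), Pow(Add(Rational(1, 41144), 24363), -1)) = Mul(Add(Add(-604, Add(-1, 450)), 14377), Pow(Rational(1002391273, 41144), -1)) = Mul(Add(Add(-604, 449), 14377), Rational(41144, 1002391273)) = Mul(Add(-155, 14377), Rational(41144, 1002391273)) = Mul(14222, Rational(41144, 1002391273)) = Rational(45011536, 77107021)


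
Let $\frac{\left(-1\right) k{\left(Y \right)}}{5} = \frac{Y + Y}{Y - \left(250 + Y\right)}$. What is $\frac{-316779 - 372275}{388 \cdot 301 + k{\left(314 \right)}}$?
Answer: $- \frac{8613175}{1460007} \approx -5.8994$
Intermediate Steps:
$k{\left(Y \right)} = \frac{Y}{25}$ ($k{\left(Y \right)} = - 5 \frac{Y + Y}{Y - \left(250 + Y\right)} = - 5 \frac{2 Y}{-250} = - 5 \cdot 2 Y \left(- \frac{1}{250}\right) = - 5 \left(- \frac{Y}{125}\right) = \frac{Y}{25}$)
$\frac{-316779 - 372275}{388 \cdot 301 + k{\left(314 \right)}} = \frac{-316779 - 372275}{388 \cdot 301 + \frac{1}{25} \cdot 314} = \frac{-316779 - 372275}{116788 + \frac{314}{25}} = \frac{-316779 - 372275}{\frac{2920014}{25}} = \left(-689054\right) \frac{25}{2920014} = - \frac{8613175}{1460007}$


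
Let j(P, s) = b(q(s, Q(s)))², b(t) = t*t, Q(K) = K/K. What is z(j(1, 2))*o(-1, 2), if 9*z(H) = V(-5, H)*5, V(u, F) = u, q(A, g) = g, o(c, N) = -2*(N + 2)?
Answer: 200/9 ≈ 22.222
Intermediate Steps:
Q(K) = 1
o(c, N) = -4 - 2*N (o(c, N) = -2*(2 + N) = -4 - 2*N)
b(t) = t²
j(P, s) = 1 (j(P, s) = (1²)² = 1² = 1)
z(H) = -25/9 (z(H) = (-5*5)/9 = (⅑)*(-25) = -25/9)
z(j(1, 2))*o(-1, 2) = -25*(-4 - 2*2)/9 = -25*(-4 - 4)/9 = -25/9*(-8) = 200/9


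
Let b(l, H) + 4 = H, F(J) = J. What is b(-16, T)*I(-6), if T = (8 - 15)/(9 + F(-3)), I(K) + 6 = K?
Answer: 62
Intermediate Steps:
I(K) = -6 + K
T = -7/6 (T = (8 - 15)/(9 - 3) = -7/6 ≈ -1.1667)
b(l, H) = -4 + H
b(-16, T)*I(-6) = (-4 - 7/6)*(-6 - 6) = -31/6*(-12) = 62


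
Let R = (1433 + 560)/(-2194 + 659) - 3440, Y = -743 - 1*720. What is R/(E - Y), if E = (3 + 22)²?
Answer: -5282393/3205080 ≈ -1.6481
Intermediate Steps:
Y = -1463 (Y = -743 - 720 = -1463)
R = -5282393/1535 (R = 1993/(-1535) - 3440 = 1993*(-1/1535) - 3440 = -1993/1535 - 3440 = -5282393/1535 ≈ -3441.3)
E = 625 (E = 25² = 625)
R/(E - Y) = -5282393/(1535*(625 - 1*(-1463))) = -5282393/(1535*(625 + 1463)) = -5282393/1535/2088 = -5282393/1535*1/2088 = -5282393/3205080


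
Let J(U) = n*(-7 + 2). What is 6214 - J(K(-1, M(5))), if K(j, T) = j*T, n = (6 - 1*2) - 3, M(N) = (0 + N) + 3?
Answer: 6219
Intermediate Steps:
M(N) = 3 + N (M(N) = N + 3 = 3 + N)
n = 1 (n = (6 - 2) - 3 = 4 - 3 = 1)
K(j, T) = T*j
J(U) = -5 (J(U) = 1*(-7 + 2) = 1*(-5) = -5)
6214 - J(K(-1, M(5))) = 6214 - 1*(-5) = 6214 + 5 = 6219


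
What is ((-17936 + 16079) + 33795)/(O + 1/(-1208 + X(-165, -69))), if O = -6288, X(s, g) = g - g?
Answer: -38581104/7595905 ≈ -5.0792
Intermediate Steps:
X(s, g) = 0
((-17936 + 16079) + 33795)/(O + 1/(-1208 + X(-165, -69))) = ((-17936 + 16079) + 33795)/(-6288 + 1/(-1208 + 0)) = (-1857 + 33795)/(-6288 + 1/(-1208)) = 31938/(-6288 - 1/1208) = 31938/(-7595905/1208) = 31938*(-1208/7595905) = -38581104/7595905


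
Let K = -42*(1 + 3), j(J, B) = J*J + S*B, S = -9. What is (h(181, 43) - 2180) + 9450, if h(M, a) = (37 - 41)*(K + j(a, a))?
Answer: 2094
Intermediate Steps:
j(J, B) = J² - 9*B (j(J, B) = J*J - 9*B = J² - 9*B)
K = -168 (K = -42*4 = -168)
h(M, a) = 672 - 4*a² + 36*a (h(M, a) = (37 - 41)*(-168 + (a² - 9*a)) = -4*(-168 + a² - 9*a) = 672 - 4*a² + 36*a)
(h(181, 43) - 2180) + 9450 = ((672 - 4*43² + 36*43) - 2180) + 9450 = ((672 - 4*1849 + 1548) - 2180) + 9450 = ((672 - 7396 + 1548) - 2180) + 9450 = (-5176 - 2180) + 9450 = -7356 + 9450 = 2094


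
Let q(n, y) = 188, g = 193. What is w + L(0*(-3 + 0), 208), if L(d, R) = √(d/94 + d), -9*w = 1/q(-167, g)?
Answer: -1/1692 ≈ -0.00059102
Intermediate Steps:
w = -1/1692 (w = -⅑/188 = -⅑*1/188 = -1/1692 ≈ -0.00059102)
L(d, R) = √8930*√d/94 (L(d, R) = √(d*(1/94) + d) = √(d/94 + d) = √(95*d/94) = √8930*√d/94)
w + L(0*(-3 + 0), 208) = -1/1692 + √8930*√(0*(-3 + 0))/94 = -1/1692 + √8930*√(0*(-3))/94 = -1/1692 + √8930*√0/94 = -1/1692 + (1/94)*√8930*0 = -1/1692 + 0 = -1/1692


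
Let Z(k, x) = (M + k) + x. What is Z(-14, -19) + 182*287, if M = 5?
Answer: 52206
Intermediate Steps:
Z(k, x) = 5 + k + x (Z(k, x) = (5 + k) + x = 5 + k + x)
Z(-14, -19) + 182*287 = (5 - 14 - 19) + 182*287 = -28 + 52234 = 52206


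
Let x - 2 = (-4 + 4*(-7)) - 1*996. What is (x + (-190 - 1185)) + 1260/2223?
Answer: -592907/247 ≈ -2400.4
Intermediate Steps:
x = -1026 (x = 2 + ((-4 + 4*(-7)) - 1*996) = 2 + ((-4 - 28) - 996) = 2 + (-32 - 996) = 2 - 1028 = -1026)
(x + (-190 - 1185)) + 1260/2223 = (-1026 + (-190 - 1185)) + 1260/2223 = (-1026 - 1375) + 1260*(1/2223) = -2401 + 140/247 = -592907/247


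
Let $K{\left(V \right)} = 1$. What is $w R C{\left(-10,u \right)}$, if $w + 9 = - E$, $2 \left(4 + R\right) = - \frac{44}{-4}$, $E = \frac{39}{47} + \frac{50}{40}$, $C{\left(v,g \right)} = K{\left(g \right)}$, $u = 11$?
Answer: $- \frac{6249}{376} \approx -16.62$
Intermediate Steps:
$C{\left(v,g \right)} = 1$
$E = \frac{391}{188}$ ($E = 39 \cdot \frac{1}{47} + 50 \cdot \frac{1}{40} = \frac{39}{47} + \frac{5}{4} = \frac{391}{188} \approx 2.0798$)
$R = \frac{3}{2}$ ($R = -4 + \frac{\left(-44\right) \frac{1}{-4}}{2} = -4 + \frac{\left(-44\right) \left(- \frac{1}{4}\right)}{2} = -4 + \frac{1}{2} \cdot 11 = -4 + \frac{11}{2} = \frac{3}{2} \approx 1.5$)
$w = - \frac{2083}{188}$ ($w = -9 - \frac{391}{188} = - \frac{2083}{188} \approx -11.08$)
$w R C{\left(-10,u \right)} = \left(- \frac{2083}{188}\right) \frac{3}{2} \cdot 1 = \left(- \frac{6249}{376}\right) 1 = - \frac{6249}{376}$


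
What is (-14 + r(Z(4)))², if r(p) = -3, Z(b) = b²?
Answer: 289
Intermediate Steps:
(-14 + r(Z(4)))² = (-14 - 3)² = (-17)² = 289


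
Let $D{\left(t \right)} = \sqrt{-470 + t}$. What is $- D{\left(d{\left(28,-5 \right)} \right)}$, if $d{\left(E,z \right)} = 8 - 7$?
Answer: $- i \sqrt{469} \approx - 21.656 i$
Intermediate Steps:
$d{\left(E,z \right)} = 1$
$- D{\left(d{\left(28,-5 \right)} \right)} = - \sqrt{-470 + 1} = - \sqrt{-469} = - i \sqrt{469}$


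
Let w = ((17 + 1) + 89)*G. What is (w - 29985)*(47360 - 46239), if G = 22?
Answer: -30974351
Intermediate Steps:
w = 2354 (w = ((17 + 1) + 89)*22 = (18 + 89)*22 = 107*22 = 2354)
(w - 29985)*(47360 - 46239) = (2354 - 29985)*(47360 - 46239) = -27631*1121 = -30974351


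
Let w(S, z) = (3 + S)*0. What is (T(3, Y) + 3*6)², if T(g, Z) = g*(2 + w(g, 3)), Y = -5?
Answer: 576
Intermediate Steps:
w(S, z) = 0
T(g, Z) = 2*g (T(g, Z) = g*(2 + 0) = g*2 = 2*g)
(T(3, Y) + 3*6)² = (2*3 + 3*6)² = (6 + 18)² = 24² = 576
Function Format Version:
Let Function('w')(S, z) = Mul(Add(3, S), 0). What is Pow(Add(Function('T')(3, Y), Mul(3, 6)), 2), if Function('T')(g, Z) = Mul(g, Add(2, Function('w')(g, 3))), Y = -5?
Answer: 576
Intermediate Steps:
Function('w')(S, z) = 0
Function('T')(g, Z) = Mul(2, g) (Function('T')(g, Z) = Mul(g, Add(2, 0)) = Mul(g, 2) = Mul(2, g))
Pow(Add(Function('T')(3, Y), Mul(3, 6)), 2) = Pow(Add(Mul(2, 3), Mul(3, 6)), 2) = Pow(Add(6, 18), 2) = Pow(24, 2) = 576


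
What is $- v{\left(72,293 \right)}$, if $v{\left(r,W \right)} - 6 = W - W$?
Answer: $-6$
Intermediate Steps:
$v{\left(r,W \right)} = 6$ ($v{\left(r,W \right)} = 6 + \left(W - W\right) = 6 + 0 = 6$)
$- v{\left(72,293 \right)} = \left(-1\right) 6 = -6$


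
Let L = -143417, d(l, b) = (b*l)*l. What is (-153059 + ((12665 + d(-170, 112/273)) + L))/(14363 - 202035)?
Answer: 10606229/7319208 ≈ 1.4491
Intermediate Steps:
d(l, b) = b*l²
(-153059 + ((12665 + d(-170, 112/273)) + L))/(14363 - 202035) = (-153059 + ((12665 + (112/273)*(-170)²) - 143417))/(14363 - 202035) = (-153059 + ((12665 + (112*(1/273))*28900) - 143417))/(-187672) = (-153059 + ((12665 + (16/39)*28900) - 143417))*(-1/187672) = (-153059 + ((12665 + 462400/39) - 143417))*(-1/187672) = (-153059 + (956335/39 - 143417))*(-1/187672) = (-153059 - 4636928/39)*(-1/187672) = -10606229/39*(-1/187672) = 10606229/7319208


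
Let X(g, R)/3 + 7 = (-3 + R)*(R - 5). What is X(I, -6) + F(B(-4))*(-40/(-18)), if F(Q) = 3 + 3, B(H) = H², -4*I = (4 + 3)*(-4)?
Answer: 868/3 ≈ 289.33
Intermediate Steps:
I = 7 (I = -(4 + 3)*(-4)/4 = -7*(-4)/4 = -¼*(-28) = 7)
F(Q) = 6
X(g, R) = -21 + 3*(-5 + R)*(-3 + R) (X(g, R) = -21 + 3*((-3 + R)*(R - 5)) = -21 + 3*((-3 + R)*(-5 + R)) = -21 + 3*((-5 + R)*(-3 + R)) = -21 + 3*(-5 + R)*(-3 + R))
X(I, -6) + F(B(-4))*(-40/(-18)) = (24 - 24*(-6) + 3*(-6)²) + 6*(-40/(-18)) = (24 + 144 + 3*36) + 6*(-40*(-1/18)) = (24 + 144 + 108) + 6*(20/9) = 276 + 40/3 = 868/3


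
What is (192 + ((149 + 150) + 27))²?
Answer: 268324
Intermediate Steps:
(192 + ((149 + 150) + 27))² = (192 + (299 + 27))² = (192 + 326)² = 518² = 268324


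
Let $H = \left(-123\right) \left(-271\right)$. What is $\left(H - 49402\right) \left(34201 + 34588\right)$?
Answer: $-1105370441$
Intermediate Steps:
$H = 33333$
$\left(H - 49402\right) \left(34201 + 34588\right) = \left(33333 - 49402\right) \left(34201 + 34588\right) = \left(-16069\right) 68789 = -1105370441$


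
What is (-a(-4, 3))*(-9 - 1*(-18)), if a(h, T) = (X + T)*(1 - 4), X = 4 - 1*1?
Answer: 162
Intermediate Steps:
X = 3 (X = 4 - 1 = 3)
a(h, T) = -9 - 3*T (a(h, T) = (3 + T)*(1 - 4) = (3 + T)*(-3) = -9 - 3*T)
(-a(-4, 3))*(-9 - 1*(-18)) = (-(-9 - 3*3))*(-9 - 1*(-18)) = (-(-9 - 9))*(-9 + 18) = -1*(-18)*9 = 18*9 = 162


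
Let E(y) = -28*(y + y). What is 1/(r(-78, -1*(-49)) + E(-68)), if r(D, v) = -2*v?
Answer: 1/3710 ≈ 0.00026954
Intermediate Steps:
E(y) = -56*y
1/(r(-78, -1*(-49)) + E(-68)) = 1/(-(-2)*(-49) - 56*(-68)) = 1/(-2*49 + 3808) = 1/(-98 + 3808) = 1/3710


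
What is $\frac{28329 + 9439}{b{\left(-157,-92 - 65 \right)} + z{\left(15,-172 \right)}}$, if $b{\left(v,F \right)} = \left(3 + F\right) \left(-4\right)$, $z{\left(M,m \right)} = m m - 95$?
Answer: $\frac{37768}{30105} \approx 1.2545$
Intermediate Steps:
$z{\left(M,m \right)} = -95 + m^{2}$ ($z{\left(M,m \right)} = m^{2} - 95 = -95 + m^{2}$)
$b{\left(v,F \right)} = -12 - 4 F$
$\frac{28329 + 9439}{b{\left(-157,-92 - 65 \right)} + z{\left(15,-172 \right)}} = \frac{28329 + 9439}{\left(-12 - 4 \left(-92 - 65\right)\right) - \left(95 - \left(-172\right)^{2}\right)} = \frac{37768}{\left(-12 - -628\right) + \left(-95 + 29584\right)} = \frac{37768}{\left(-12 + 628\right) + 29489} = \frac{37768}{616 + 29489} = \frac{37768}{30105}$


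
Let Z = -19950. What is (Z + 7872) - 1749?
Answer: -13827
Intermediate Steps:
(Z + 7872) - 1749 = (-19950 + 7872) - 1749 = -12078 - 1749 = -13827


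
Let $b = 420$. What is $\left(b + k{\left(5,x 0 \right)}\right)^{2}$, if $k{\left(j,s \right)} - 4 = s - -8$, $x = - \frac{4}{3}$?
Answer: $186624$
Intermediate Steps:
$x = - \frac{4}{3}$ ($x = \left(-4\right) \frac{1}{3} = - \frac{4}{3} \approx -1.3333$)
$k{\left(j,s \right)} = 12 + s$ ($k{\left(j,s \right)} = 4 + \left(s - -8\right) = 4 + \left(s + 8\right) = 4 + \left(8 + s\right) = 12 + s$)
$\left(b + k{\left(5,x 0 \right)}\right)^{2} = \left(420 + \left(12 - 0\right)\right)^{2} = \left(420 + \left(12 + 0\right)\right)^{2} = \left(420 + 12\right)^{2} = 432^{2} = 186624$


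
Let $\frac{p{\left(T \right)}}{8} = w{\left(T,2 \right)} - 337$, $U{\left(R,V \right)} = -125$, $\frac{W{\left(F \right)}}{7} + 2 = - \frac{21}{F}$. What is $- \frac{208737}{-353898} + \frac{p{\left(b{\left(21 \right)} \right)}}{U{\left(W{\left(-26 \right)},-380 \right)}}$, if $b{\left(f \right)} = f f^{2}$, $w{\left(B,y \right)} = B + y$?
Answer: $- \frac{2805006251}{4915250} \approx -570.67$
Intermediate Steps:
$W{\left(F \right)} = -14 - \frac{147}{F}$ ($W{\left(F \right)} = -14 + 7 \left(- \frac{21}{F}\right) = -14 - \frac{147}{F}$)
$b{\left(f \right)} = f^{3}$
$p{\left(T \right)} = -2680 + 8 T$ ($p{\left(T \right)} = 8 \left(\left(T + 2\right) - 337\right) = 8 \left(\left(2 + T\right) - 337\right) = 8 \left(-335 + T\right) = -2680 + 8 T$)
$- \frac{208737}{-353898} + \frac{p{\left(b{\left(21 \right)} \right)}}{U{\left(W{\left(-26 \right)},-380 \right)}} = - \frac{208737}{-353898} + \frac{-2680 + 8 \cdot 21^{3}}{-125} = \left(-208737\right) \left(- \frac{1}{353898}\right) + \left(-2680 + 8 \cdot 9261\right) \left(- \frac{1}{125}\right) = \frac{23193}{39322} + \left(-2680 + 74088\right) \left(- \frac{1}{125}\right) = \frac{23193}{39322} + 71408 \left(- \frac{1}{125}\right) = \frac{23193}{39322} - \frac{71408}{125} = - \frac{2805006251}{4915250}$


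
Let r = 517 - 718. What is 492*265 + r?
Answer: 130179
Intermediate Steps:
r = -201
492*265 + r = 492*265 - 201 = 130380 - 201 = 130179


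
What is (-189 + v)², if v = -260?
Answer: 201601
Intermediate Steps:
(-189 + v)² = (-189 - 260)² = (-449)² = 201601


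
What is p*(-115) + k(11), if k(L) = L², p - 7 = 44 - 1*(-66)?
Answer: -13334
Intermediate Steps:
p = 117 (p = 7 + (44 - 1*(-66)) = 7 + (44 + 66) = 7 + 110 = 117)
p*(-115) + k(11) = 117*(-115) + 11² = -13455 + 121 = -13334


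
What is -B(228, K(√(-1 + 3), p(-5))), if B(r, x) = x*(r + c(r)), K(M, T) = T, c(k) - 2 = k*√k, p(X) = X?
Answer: 1150 + 2280*√57 ≈ 18364.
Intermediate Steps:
c(k) = 2 + k^(3/2) (c(k) = 2 + k*√k = 2 + k^(3/2))
B(r, x) = x*(2 + r + r^(3/2)) (B(r, x) = x*(r + (2 + r^(3/2))) = x*(2 + r + r^(3/2)))
-B(228, K(√(-1 + 3), p(-5))) = -(-5)*(2 + 228 + 228^(3/2)) = -(-5)*(2 + 228 + 456*√57) = -(-5)*(230 + 456*√57) = -(-1150 - 2280*√57) = 1150 + 2280*√57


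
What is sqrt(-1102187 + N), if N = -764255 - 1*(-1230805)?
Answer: I*sqrt(635637) ≈ 797.27*I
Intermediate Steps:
N = 466550 (N = -764255 + 1230805 = 466550)
sqrt(-1102187 + N) = sqrt(-1102187 + 466550) = sqrt(-635637) = I*sqrt(635637)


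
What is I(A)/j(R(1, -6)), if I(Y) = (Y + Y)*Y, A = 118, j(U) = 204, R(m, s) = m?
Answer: 6962/51 ≈ 136.51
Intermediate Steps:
I(Y) = 2*Y² (I(Y) = (2*Y)*Y = 2*Y²)
I(A)/j(R(1, -6)) = (2*118²)/204 = (2*13924)*(1/204) = 27848*(1/204) = 6962/51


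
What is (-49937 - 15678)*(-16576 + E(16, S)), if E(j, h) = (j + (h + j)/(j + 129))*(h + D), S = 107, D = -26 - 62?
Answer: 30932262669/29 ≈ 1.0666e+9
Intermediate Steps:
D = -88
E(j, h) = (-88 + h)*(j + (h + j)/(129 + j)) (E(j, h) = (j + (h + j)/(j + 129))*(h - 88) = (j + (h + j)/(129 + j))*(-88 + h) = (-88 + h)*(j + (h + j)/(129 + j)))
(-49937 - 15678)*(-16576 + E(16, S)) = (-49937 - 15678)*(-16576 + (107² - 11440*16 - 88*107 - 88*16² + 107*16² + 130*107*16)/(129 + 16)) = -65615*(-16576 + (11449 - 183040 - 9416 - 88*256 + 107*256 + 222560)/145) = -65615*(-16576 + (11449 - 183040 - 9416 - 22528 + 27392 + 222560)/145) = -65615*(-16576 + (1/145)*46417) = -65615*(-16576 + 46417/145) = -65615*(-2357103/145) = 30932262669/29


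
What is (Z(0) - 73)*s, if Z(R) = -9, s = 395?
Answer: -32390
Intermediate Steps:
(Z(0) - 73)*s = (-9 - 73)*395 = -82*395 = -32390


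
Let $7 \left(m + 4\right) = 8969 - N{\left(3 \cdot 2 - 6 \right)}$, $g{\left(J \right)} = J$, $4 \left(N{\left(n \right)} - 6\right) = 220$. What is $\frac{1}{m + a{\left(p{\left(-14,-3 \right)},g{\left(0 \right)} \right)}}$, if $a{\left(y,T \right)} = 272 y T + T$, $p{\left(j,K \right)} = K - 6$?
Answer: $\frac{7}{8880} \approx 0.00078829$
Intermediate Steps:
$N{\left(n \right)} = 61$ ($N{\left(n \right)} = 6 + \frac{1}{4} \cdot 220 = 6 + 55 = 61$)
$p{\left(j,K \right)} = -6 + K$
$m = \frac{8880}{7}$ ($m = -4 + \frac{8969 - 61}{7} = -4 + \frac{1}{7} \cdot 8908 = -4 + \frac{8908}{7} = \frac{8880}{7} \approx 1268.6$)
$a{\left(y,T \right)} = T + 272 T y$ ($a{\left(y,T \right)} = 272 T y + T = T + 272 T y$)
$\frac{1}{m + a{\left(p{\left(-14,-3 \right)},g{\left(0 \right)} \right)}} = \frac{1}{\frac{8880}{7} + 0 \left(1 + 272 \left(-6 - 3\right)\right)} = \frac{1}{\frac{8880}{7} + 0 \left(1 + 272 \left(-9\right)\right)} = \frac{1}{\frac{8880}{7} + 0 \left(1 - 2448\right)} = \frac{1}{\frac{8880}{7} + 0 \left(-2447\right)} = \frac{1}{\frac{8880}{7} + 0} = \frac{1}{\frac{8880}{7}} = \frac{7}{8880}$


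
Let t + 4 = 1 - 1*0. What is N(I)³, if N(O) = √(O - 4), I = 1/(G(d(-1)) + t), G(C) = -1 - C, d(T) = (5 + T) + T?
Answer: -29*I*√203/49 ≈ -8.4324*I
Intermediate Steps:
d(T) = 5 + 2*T
t = -3 (t = -4 + (1 - 1*0) = -4 + (1 + 0) = -4 + 1 = -3)
I = -⅐ (I = 1/((-1 - (5 + 2*(-1))) - 3) = 1/((-1 - (5 - 2)) - 3) = 1/((-1 - 1*3) - 3) = 1/((-1 - 3) - 3) = 1/(-4 - 3) = 1/(-7) = -⅐ ≈ -0.14286)
N(O) = √(-4 + O)
N(I)³ = (√(-4 - ⅐))³ = (√(-29/7))³ = (I*√203/7)³ = -29*I*√203/49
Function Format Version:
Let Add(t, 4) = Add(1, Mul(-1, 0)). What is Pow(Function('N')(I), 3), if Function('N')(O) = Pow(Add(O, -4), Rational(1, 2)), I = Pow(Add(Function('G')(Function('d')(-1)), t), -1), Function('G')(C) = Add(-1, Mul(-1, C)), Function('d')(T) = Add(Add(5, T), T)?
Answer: Mul(Rational(-29, 49), I, Pow(203, Rational(1, 2))) ≈ Mul(-8.4324, I)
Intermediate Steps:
Function('d')(T) = Add(5, Mul(2, T))
t = -3 (t = Add(-4, Add(1, Mul(-1, 0))) = Add(-4, Add(1, 0)) = Add(-4, 1) = -3)
I = Rational(-1, 7) (I = Pow(Add(Add(-1, Mul(-1, Add(5, Mul(2, -1)))), -3), -1) = Pow(Add(Add(-1, Mul(-1, Add(5, -2))), -3), -1) = Pow(Add(Add(-1, Mul(-1, 3)), -3), -1) = Pow(Add(Add(-1, -3), -3), -1) = Pow(Add(-4, -3), -1) = Pow(-7, -1) = Rational(-1, 7) ≈ -0.14286)
Function('N')(O) = Pow(Add(-4, O), Rational(1, 2))
Pow(Function('N')(I), 3) = Pow(Pow(Add(-4, Rational(-1, 7)), Rational(1, 2)), 3) = Pow(Pow(Rational(-29, 7), Rational(1, 2)), 3) = Pow(Mul(Rational(1, 7), I, Pow(203, Rational(1, 2))), 3) = Mul(Rational(-29, 49), I, Pow(203, Rational(1, 2)))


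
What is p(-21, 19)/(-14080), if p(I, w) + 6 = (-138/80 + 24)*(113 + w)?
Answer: -29343/140800 ≈ -0.20840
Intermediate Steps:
p(I, w) = 100443/40 + 891*w/40 (p(I, w) = -6 + (-138/80 + 24)*(113 + w) = -6 + (-138*1/80 + 24)*(113 + w) = -6 + (-69/40 + 24)*(113 + w) = -6 + 891*(113 + w)/40 = -6 + (100683/40 + 891*w/40) = 100443/40 + 891*w/40)
p(-21, 19)/(-14080) = (100443/40 + (891/40)*19)/(-14080) = (100443/40 + 16929/40)*(-1/14080) = (29343/10)*(-1/14080) = -29343/140800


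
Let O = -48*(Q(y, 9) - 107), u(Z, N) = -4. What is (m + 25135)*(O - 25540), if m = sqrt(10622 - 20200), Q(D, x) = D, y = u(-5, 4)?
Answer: -508028620 - 20212*I*sqrt(9578) ≈ -5.0803e+8 - 1.9781e+6*I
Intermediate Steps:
y = -4
m = I*sqrt(9578) (m = sqrt(-9578) = I*sqrt(9578) ≈ 97.867*I)
O = 5328 (O = -48*(-4 - 107) = -48*(-111) = 5328)
(m + 25135)*(O - 25540) = (I*sqrt(9578) + 25135)*(5328 - 25540) = (25135 + I*sqrt(9578))*(-20212) = -508028620 - 20212*I*sqrt(9578)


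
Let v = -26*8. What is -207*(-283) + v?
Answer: 58373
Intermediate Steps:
v = -208
-207*(-283) + v = -207*(-283) - 208 = 58581 - 208 = 58373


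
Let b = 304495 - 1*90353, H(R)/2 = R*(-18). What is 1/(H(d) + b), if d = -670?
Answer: 1/238262 ≈ 4.1971e-6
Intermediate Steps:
H(R) = -36*R (H(R) = 2*(R*(-18)) = 2*(-18*R) = -36*R)
b = 214142 (b = 304495 - 90353 = 214142)
1/(H(d) + b) = 1/(-36*(-670) + 214142) = 1/(24120 + 214142) = 1/238262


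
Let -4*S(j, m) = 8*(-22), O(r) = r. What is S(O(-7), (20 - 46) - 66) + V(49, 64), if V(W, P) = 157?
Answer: 201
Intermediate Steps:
S(j, m) = 44 (S(j, m) = -2*(-22) = -¼*(-176) = 44)
S(O(-7), (20 - 46) - 66) + V(49, 64) = 44 + 157 = 201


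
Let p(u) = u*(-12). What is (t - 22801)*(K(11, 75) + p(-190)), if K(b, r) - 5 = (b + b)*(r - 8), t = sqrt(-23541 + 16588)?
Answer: -85708959 + 3759*I*sqrt(6953) ≈ -8.5709e+7 + 3.1344e+5*I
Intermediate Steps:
p(u) = -12*u
t = I*sqrt(6953) (t = sqrt(-6953) = I*sqrt(6953) ≈ 83.385*I)
K(b, r) = 5 + 2*b*(-8 + r) (K(b, r) = 5 + (b + b)*(r - 8) = 5 + (2*b)*(-8 + r) = 5 + 2*b*(-8 + r))
(t - 22801)*(K(11, 75) + p(-190)) = (I*sqrt(6953) - 22801)*((5 - 16*11 + 2*11*75) - 12*(-190)) = (-22801 + I*sqrt(6953))*((5 - 176 + 1650) + 2280) = (-22801 + I*sqrt(6953))*(1479 + 2280) = (-22801 + I*sqrt(6953))*3759 = -85708959 + 3759*I*sqrt(6953)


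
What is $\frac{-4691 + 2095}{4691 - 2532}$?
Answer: $- \frac{2596}{2159} \approx -1.2024$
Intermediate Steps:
$\frac{-4691 + 2095}{4691 - 2532} = - \frac{2596}{2159}$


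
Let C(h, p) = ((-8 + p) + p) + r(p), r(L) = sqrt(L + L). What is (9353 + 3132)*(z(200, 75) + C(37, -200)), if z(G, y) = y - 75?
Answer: -5093880 + 249700*I ≈ -5.0939e+6 + 2.497e+5*I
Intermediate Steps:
r(L) = sqrt(2)*sqrt(L) (r(L) = sqrt(2*L) = sqrt(2)*sqrt(L))
C(h, p) = -8 + 2*p + sqrt(2)*sqrt(p) (C(h, p) = ((-8 + p) + p) + sqrt(2)*sqrt(p) = (-8 + 2*p) + sqrt(2)*sqrt(p) = -8 + 2*p + sqrt(2)*sqrt(p))
z(G, y) = -75 + y
(9353 + 3132)*(z(200, 75) + C(37, -200)) = (9353 + 3132)*((-75 + 75) + (-8 + 2*(-200) + sqrt(2)*sqrt(-200))) = 12485*(0 + (-8 - 400 + sqrt(2)*(10*I*sqrt(2)))) = 12485*(0 + (-8 - 400 + 20*I)) = 12485*(0 + (-408 + 20*I)) = 12485*(-408 + 20*I) = -5093880 + 249700*I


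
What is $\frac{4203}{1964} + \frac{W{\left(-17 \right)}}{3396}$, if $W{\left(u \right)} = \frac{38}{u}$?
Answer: $\frac{60643241}{28346412} \approx 2.1394$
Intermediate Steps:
$\frac{4203}{1964} + \frac{W{\left(-17 \right)}}{3396} = \frac{4203}{1964} + \frac{38 \frac{1}{-17}}{3396} = 4203 \cdot \frac{1}{1964} + 38 \left(- \frac{1}{17}\right) \frac{1}{3396} = \frac{4203}{1964} - \frac{19}{28866} = \frac{60643241}{28346412}$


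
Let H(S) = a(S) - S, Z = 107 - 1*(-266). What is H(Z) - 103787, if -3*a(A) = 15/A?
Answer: -38851685/373 ≈ -1.0416e+5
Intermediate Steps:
Z = 373 (Z = 107 + 266 = 373)
a(A) = -5/A
H(S) = -S - 5/S (H(S) = -5/S - S = -S - 5/S)
H(Z) - 103787 = (-1*373 - 5/373) - 103787 = (-373 - 5*1/373) - 103787 = (-373 - 5/373) - 103787 = -139134/373 - 103787 = -38851685/373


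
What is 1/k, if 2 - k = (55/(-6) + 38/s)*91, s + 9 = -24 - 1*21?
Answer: 54/48611 ≈ 0.0011109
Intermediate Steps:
s = -54 (s = -9 + (-24 - 1*21) = -9 + (-24 - 21) = -9 - 45 = -54)
k = 48611/54 (k = 2 - (55/(-6) + 38/(-54))*91 = 2 - (55*(-⅙) + 38*(-1/54))*91 = 2 - (-55/6 - 19/27)*91 = 2 - (-533)*91/54 = 2 - 1*(-48503/54) = 2 + 48503/54 = 48611/54 ≈ 900.20)
1/k = 1/(48611/54) = 54/48611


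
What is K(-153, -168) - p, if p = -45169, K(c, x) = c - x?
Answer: 45184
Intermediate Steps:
K(-153, -168) - p = (-153 - 1*(-168)) - 1*(-45169) = (-153 + 168) + 45169 = 15 + 45169 = 45184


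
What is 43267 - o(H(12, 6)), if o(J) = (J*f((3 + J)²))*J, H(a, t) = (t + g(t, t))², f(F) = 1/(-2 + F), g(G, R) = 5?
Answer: 665172217/15374 ≈ 43266.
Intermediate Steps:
H(a, t) = (5 + t)² (H(a, t) = (t + 5)² = (5 + t)²)
o(J) = J²/(-2 + (3 + J)²) (o(J) = (J/(-2 + (3 + J)²))*J = J²/(-2 + (3 + J)²))
43267 - o(H(12, 6)) = 43267 - ((5 + 6)²)²/(-2 + (3 + (5 + 6)²)²) = 43267 - (11²)²/(-2 + (3 + 11²)²) = 43267 - 121²/(-2 + (3 + 121)²) = 43267 - 14641/(-2 + 124²) = 43267 - 14641/(-2 + 15376) = 43267 - 14641/15374 = 665172217/15374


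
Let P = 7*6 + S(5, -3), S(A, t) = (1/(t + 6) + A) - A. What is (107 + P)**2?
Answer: 200704/9 ≈ 22300.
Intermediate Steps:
S(A, t) = 1/(6 + t) (S(A, t) = (1/(6 + t) + A) - A = (A + 1/(6 + t)) - A = 1/(6 + t))
P = 127/3 (P = 7*6 + 1/(6 - 3) = 42 + 1/3 = 127/3 ≈ 42.333)
(107 + P)**2 = (107 + 127/3)**2 = (448/3)**2 = 200704/9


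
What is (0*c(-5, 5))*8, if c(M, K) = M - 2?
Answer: 0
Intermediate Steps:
c(M, K) = -2 + M
(0*c(-5, 5))*8 = (0*(-2 - 5))*8 = (0*(-7))*8 = 0*8 = 0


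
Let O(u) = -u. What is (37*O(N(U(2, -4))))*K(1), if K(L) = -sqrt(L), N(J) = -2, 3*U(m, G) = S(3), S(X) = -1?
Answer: -74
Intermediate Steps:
U(m, G) = -1/3 (U(m, G) = (1/3)*(-1) = -1/3)
(37*O(N(U(2, -4))))*K(1) = (37*(-1*(-2)))*(-sqrt(1)) = (37*2)*(-1*1) = 74*(-1) = -74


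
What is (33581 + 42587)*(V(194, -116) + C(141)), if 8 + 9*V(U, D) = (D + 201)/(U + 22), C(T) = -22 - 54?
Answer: -1422313627/243 ≈ -5.8531e+6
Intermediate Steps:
C(T) = -76
V(U, D) = -8/9 + (201 + D)/(9*(22 + U)) (V(U, D) = -8/9 + ((D + 201)/(U + 22))/9 = -8/9 + ((201 + D)/(22 + U))/9 = -8/9 + (201 + D)/(9*(22 + U)))
(33581 + 42587)*(V(194, -116) + C(141)) = (33581 + 42587)*((25 - 116 - 8*194)/(9*(22 + 194)) - 76) = 76168*((1/9)*(25 - 116 - 1552)/216 - 76) = 76168*((1/9)*(1/216)*(-1643) - 76) = 76168*(-1643/1944 - 76) = 76168*(-149387/1944) = -1422313627/243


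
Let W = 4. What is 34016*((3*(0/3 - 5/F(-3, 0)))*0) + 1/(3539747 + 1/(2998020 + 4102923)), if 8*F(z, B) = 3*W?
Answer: 7100943/25135541681422 ≈ 2.8251e-7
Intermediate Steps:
F(z, B) = 3/2 (F(z, B) = (3*4)/8 = (1/8)*12 = 3/2)
34016*((3*(0/3 - 5/F(-3, 0)))*0) + 1/(3539747 + 1/(2998020 + 4102923)) = 34016*((3*(0/3 - 5/3/2))*0) + 1/(3539747 + 1/(2998020 + 4102923)) = 34016*((3*(0*(1/3) - 5*2/3))*0) + 1/(3539747 + 1/7100943) = 34016*((3*(0 - 10/3))*0) + 1/(3539747 + 1/7100943) = 34016*((3*(-10/3))*0) + 1/(25135541681422/7100943) = 34016*(-10*0) + 7100943/25135541681422 = 34016*0 + 7100943/25135541681422 = 0 + 7100943/25135541681422 = 7100943/25135541681422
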